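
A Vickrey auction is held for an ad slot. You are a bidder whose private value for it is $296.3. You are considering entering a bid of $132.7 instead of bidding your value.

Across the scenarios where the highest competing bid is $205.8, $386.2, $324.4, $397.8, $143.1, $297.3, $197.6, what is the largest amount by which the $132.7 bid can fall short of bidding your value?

$205.8: truthful gives $90.5, deviation gives $0 → loss $90.5.
$386.2: same outcome either way → loss $0.
$324.4: same outcome either way → loss $0.
$397.8: same outcome either way → loss $0.
$143.1: truthful gives $153.2, deviation gives $0 → loss $153.2.
$297.3: same outcome either way → loss $0.
$197.6: truthful gives $98.7, deviation gives $0 → loss $98.7.
Maximum loss: $153.2.

$153.2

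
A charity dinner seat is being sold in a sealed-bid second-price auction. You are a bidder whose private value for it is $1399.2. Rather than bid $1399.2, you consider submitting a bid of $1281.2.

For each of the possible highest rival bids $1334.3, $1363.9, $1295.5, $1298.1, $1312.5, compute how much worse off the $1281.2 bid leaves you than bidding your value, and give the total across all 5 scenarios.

The deviation costs you only when the competing bid falls strictly between $1281.2 and $1399.2; elsewhere both bids give the same outcome.
$1334.3: truthful payoff $64.9, deviation payoff $0 → loss $64.9.
$1363.9: truthful payoff $35.3, deviation payoff $0 → loss $35.3.
$1295.5: truthful payoff $103.7, deviation payoff $0 → loss $103.7.
$1298.1: truthful payoff $101.1, deviation payoff $0 → loss $101.1.
$1312.5: truthful payoff $86.7, deviation payoff $0 → loss $86.7.
Total loss = $64.9 + $35.3 + $103.7 + $101.1 + $86.7 = $391.7.
In a second-price auction your bid sets only whether you win, not what you pay, so bidding your true value is weakly dominant.

$391.7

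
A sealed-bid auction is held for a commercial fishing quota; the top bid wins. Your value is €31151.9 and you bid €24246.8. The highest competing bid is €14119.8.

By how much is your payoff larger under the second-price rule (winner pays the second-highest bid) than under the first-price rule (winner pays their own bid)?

€10127

You have the highest bid, so you win under either rule.
Second-price: pay €14119.8 → payoff €17032.1.
First-price: pay your own bid €24246.8 → payoff €6905.1.
Difference = €17032.1 − (€6905.1) = €10127.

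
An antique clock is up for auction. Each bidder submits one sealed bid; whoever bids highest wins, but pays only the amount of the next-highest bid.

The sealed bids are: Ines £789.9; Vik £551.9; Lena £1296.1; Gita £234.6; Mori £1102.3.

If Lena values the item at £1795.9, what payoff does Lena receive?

£693.6

Highest bid: Lena at £1296.1, so Lena wins.
Second-highest bid: Mori at £1102.3 — that is the price the winner pays.
Lena's payoff = value − price = £1795.9 − £1102.3 = £693.6.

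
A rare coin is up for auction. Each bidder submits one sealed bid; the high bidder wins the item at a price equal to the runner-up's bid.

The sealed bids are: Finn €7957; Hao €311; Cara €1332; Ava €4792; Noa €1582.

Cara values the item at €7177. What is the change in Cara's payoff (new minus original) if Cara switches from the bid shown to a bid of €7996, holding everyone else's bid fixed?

−€780

The highest bid among the other bidders is €7957; Cara's bid doesn't change that.
Original bid €1332: Cara is not highest (top rival bid is €7957); payoff €0.
Alternative bid €7996: Cara is highest, pays the top rival bid €7957; payoff €7177 − €7957 = −€780.
Change in payoff = −€780 − (€0) = −€780.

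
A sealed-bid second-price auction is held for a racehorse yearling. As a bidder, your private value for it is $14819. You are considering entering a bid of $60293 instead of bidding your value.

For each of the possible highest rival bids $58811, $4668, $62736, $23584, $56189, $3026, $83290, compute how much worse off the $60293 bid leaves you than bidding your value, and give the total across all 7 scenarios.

The deviation costs you only when the competing bid falls strictly between $14819 and $60293; elsewhere both bids give the same outcome.
$58811: truthful payoff $0, deviation payoff −$43992 → loss $43992.
$4668: outcomes coincide → loss $0.
$62736: outcomes coincide → loss $0.
$23584: truthful payoff $0, deviation payoff −$8765 → loss $8765.
$56189: truthful payoff $0, deviation payoff −$41370 → loss $41370.
$3026: outcomes coincide → loss $0.
$83290: outcomes coincide → loss $0.
Total loss = $43992 + $8765 + $41370 = $94127.

$94127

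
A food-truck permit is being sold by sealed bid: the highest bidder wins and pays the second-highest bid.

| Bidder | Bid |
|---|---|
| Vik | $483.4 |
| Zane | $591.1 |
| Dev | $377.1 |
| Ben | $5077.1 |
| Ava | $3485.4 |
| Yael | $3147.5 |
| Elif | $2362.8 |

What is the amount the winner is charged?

$3485.4

Highest bid: Ben at $5077.1, so Ben wins.
Second-highest bid: Ava at $3485.4 — that is the price the winner pays.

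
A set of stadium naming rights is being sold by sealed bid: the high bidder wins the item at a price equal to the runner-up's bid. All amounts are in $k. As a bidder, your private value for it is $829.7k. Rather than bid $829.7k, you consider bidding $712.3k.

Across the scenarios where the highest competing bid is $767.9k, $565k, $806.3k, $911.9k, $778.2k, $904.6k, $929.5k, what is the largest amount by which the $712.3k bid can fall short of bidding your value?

$767.9k: truthful gives $61.8k, deviation gives $0k → loss $61.8k.
$565k: same outcome either way → loss $0k.
$806.3k: truthful gives $23.4k, deviation gives $0k → loss $23.4k.
$911.9k: same outcome either way → loss $0k.
$778.2k: truthful gives $51.5k, deviation gives $0k → loss $51.5k.
$904.6k: same outcome either way → loss $0k.
$929.5k: same outcome either way → loss $0k.
Maximum loss: $61.8k.

$61.8k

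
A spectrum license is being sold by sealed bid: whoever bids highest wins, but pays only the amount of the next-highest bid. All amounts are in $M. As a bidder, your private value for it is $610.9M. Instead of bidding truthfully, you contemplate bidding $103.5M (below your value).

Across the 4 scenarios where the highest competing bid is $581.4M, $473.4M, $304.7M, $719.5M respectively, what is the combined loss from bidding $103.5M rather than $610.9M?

$473.2M

The deviation costs you only when the competing bid falls strictly between $103.5M and $610.9M; elsewhere both bids give the same outcome.
$581.4M: truthful payoff $29.5M, deviation payoff $0M → loss $29.5M.
$473.4M: truthful payoff $137.5M, deviation payoff $0M → loss $137.5M.
$304.7M: truthful payoff $306.2M, deviation payoff $0M → loss $306.2M.
$719.5M: outcomes coincide → loss $0M.
Total loss = $29.5M + $137.5M + $306.2M = $473.2M.
In a second-price auction your bid sets only whether you win, not what you pay, so bidding your true value is weakly dominant.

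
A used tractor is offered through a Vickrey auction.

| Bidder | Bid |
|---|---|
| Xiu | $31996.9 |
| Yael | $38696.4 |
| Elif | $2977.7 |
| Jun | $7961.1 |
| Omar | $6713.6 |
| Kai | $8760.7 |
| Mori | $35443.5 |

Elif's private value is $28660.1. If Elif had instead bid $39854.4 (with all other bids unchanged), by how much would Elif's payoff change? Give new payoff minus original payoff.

The highest bid among the other bidders is $38696.4; Elif's bid doesn't change that.
Original bid $2977.7: Elif is not highest (top rival bid is $38696.4); payoff $0.
Alternative bid $39854.4: Elif is highest, pays the top rival bid $38696.4; payoff $28660.1 − $38696.4 = −$10036.3.
Change in payoff = −$10036.3 − ($0) = −$10036.3.

−$10036.3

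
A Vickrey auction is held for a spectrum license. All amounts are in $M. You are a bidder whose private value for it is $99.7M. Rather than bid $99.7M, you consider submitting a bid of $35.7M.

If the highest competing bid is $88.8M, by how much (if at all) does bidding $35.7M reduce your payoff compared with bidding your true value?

Bidding your value $99.7M: you win (since $99.7M > $88.8M) and pay $88.8M. Payoff $10.9M.
Bidding $35.7M: you lose. Payoff $0M.
The competing bid $88.8M lies between your shaded bid and your value, so underbidding forfeits an item you could have won at a profitable price.
Loss from deviating = $10.9M − ($0M) = $10.9M.

$10.9M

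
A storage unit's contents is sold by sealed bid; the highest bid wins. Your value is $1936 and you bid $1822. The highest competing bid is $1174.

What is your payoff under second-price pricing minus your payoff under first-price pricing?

$648

You have the highest bid, so you win under either rule.
Second-price: pay $1174 → payoff $762.
First-price: pay your own bid $1822 → payoff $114.
Difference = $762 − ($114) = $648.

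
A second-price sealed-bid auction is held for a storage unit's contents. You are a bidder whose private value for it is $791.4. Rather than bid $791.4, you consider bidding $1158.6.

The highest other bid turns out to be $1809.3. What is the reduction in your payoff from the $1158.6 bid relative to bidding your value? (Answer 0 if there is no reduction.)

$0

Bidding your value $791.4: you lose (since $791.4 < $1809.3). Payoff $0.
Bidding $1158.6: you lose. Payoff $0.
Difference = $0 − $0 = $0; both bids lead to the same outcome because the competing bid is above both your value and your alternative bid.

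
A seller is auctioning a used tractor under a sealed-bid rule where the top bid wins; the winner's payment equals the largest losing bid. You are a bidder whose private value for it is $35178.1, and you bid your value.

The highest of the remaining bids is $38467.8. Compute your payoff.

Your bid $35178.1 is below the highest competing bid $38467.8, so you lose.
A losing bidder pays nothing and receives nothing: payoff = $0.

$0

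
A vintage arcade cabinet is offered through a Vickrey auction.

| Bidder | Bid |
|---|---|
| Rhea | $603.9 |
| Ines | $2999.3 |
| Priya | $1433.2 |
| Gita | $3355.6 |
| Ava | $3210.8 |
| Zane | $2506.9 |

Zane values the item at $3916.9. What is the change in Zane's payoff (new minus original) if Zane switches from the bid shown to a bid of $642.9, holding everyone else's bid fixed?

$0

The highest bid among the other bidders is $3355.6; Zane's bid doesn't change that.
Original bid $2506.9: Zane is not highest (top rival bid is $3355.6); payoff $0.
Alternative bid $642.9: Zane is not highest (top rival bid is $3355.6); payoff $0.
Change in payoff = $0 − ($0) = $0.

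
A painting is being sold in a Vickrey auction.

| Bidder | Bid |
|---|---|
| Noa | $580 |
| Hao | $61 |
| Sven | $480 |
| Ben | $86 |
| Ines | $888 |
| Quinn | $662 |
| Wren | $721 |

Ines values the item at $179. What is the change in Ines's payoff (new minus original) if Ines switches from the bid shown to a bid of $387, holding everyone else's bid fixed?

The highest bid among the other bidders is $721; Ines's bid doesn't change that.
Original bid $888: Ines is highest, pays the top rival bid $721; payoff $179 − $721 = −$542.
Alternative bid $387: Ines is not highest (top rival bid is $721); payoff $0.
Change in payoff = $0 − (−$542) = $542.

$542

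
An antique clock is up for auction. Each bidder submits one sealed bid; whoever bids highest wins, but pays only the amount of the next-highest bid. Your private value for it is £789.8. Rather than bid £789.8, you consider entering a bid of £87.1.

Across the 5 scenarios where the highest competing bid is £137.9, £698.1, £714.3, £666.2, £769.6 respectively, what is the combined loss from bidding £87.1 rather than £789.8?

The deviation costs you only when the competing bid falls strictly between £87.1 and £789.8; elsewhere both bids give the same outcome.
£137.9: truthful payoff £651.9, deviation payoff £0 → loss £651.9.
£698.1: truthful payoff £91.7, deviation payoff £0 → loss £91.7.
£714.3: truthful payoff £75.5, deviation payoff £0 → loss £75.5.
£666.2: truthful payoff £123.6, deviation payoff £0 → loss £123.6.
£769.6: truthful payoff £20.2, deviation payoff £0 → loss £20.2.
Total loss = £651.9 + £91.7 + £75.5 + £123.6 + £20.2 = £962.9.
Truthful bidding weakly dominates here: raising your bid can only win items priced above your value, and lowering it can only forfeit items priced below.

£962.9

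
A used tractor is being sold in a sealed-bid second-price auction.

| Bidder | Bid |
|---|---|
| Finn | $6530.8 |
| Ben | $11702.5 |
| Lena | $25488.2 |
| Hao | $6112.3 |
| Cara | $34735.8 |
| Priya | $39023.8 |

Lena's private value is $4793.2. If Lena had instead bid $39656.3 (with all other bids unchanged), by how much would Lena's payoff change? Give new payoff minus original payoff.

The highest bid among the other bidders is $39023.8; Lena's bid doesn't change that.
Original bid $25488.2: Lena is not highest (top rival bid is $39023.8); payoff $0.
Alternative bid $39656.3: Lena is highest, pays the top rival bid $39023.8; payoff $4793.2 − $39023.8 = −$34230.6.
Change in payoff = −$34230.6 − ($0) = −$34230.6.

−$34230.6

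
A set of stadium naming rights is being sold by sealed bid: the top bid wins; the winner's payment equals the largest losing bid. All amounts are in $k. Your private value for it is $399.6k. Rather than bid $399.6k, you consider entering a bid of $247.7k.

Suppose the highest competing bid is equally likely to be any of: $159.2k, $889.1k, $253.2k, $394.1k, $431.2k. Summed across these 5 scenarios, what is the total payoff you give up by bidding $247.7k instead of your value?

The deviation costs you only when the competing bid falls strictly between $247.7k and $399.6k; elsewhere both bids give the same outcome.
$159.2k: outcomes coincide → loss $0k.
$889.1k: outcomes coincide → loss $0k.
$253.2k: truthful payoff $146.4k, deviation payoff $0k → loss $146.4k.
$394.1k: truthful payoff $5.5k, deviation payoff $0k → loss $5.5k.
$431.2k: outcomes coincide → loss $0k.
Total loss = $146.4k + $5.5k = $151.9k.

$151.9k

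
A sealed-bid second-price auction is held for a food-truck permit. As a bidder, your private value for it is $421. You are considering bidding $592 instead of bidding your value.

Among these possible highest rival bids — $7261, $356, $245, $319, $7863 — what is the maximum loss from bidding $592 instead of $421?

$0

$7261: same outcome either way → loss $0.
$356: same outcome either way → loss $0.
$245: same outcome either way → loss $0.
$319: same outcome either way → loss $0.
$7863: same outcome either way → loss $0.
Maximum loss: $0.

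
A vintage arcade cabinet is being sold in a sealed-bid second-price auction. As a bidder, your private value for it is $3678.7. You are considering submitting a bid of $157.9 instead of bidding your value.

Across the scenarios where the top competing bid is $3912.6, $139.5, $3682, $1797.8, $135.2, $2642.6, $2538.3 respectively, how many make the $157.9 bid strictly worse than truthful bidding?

3

The deviation hurts exactly when the highest competing bid lies strictly between $157.9 and $3678.7 — underbidding then forfeits a profitable win.
$3912.6: above both → same outcome either way.
$139.5: below both → same outcome either way.
$3682: above both → same outcome either way.
$1797.8: inside the interval → strictly worse (loss $1880.9).
$135.2: below both → same outcome either way.
$2642.6: inside the interval → strictly worse (loss $1036.1).
$2538.3: inside the interval → strictly worse (loss $1140.4).
Count: 3.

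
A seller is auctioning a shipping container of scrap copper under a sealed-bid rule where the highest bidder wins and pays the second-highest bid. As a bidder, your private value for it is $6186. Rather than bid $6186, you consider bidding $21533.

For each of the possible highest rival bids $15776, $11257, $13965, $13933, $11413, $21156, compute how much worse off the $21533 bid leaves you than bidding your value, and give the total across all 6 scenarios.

$50384

The deviation costs you only when the competing bid falls strictly between $6186 and $21533; elsewhere both bids give the same outcome.
$15776: truthful payoff $0, deviation payoff −$9590 → loss $9590.
$11257: truthful payoff $0, deviation payoff −$5071 → loss $5071.
$13965: truthful payoff $0, deviation payoff −$7779 → loss $7779.
$13933: truthful payoff $0, deviation payoff −$7747 → loss $7747.
$11413: truthful payoff $0, deviation payoff −$5227 → loss $5227.
$21156: truthful payoff $0, deviation payoff −$14970 → loss $14970.
Total loss = $9590 + $5071 + $7779 + $7747 + $5227 + $14970 = $50384.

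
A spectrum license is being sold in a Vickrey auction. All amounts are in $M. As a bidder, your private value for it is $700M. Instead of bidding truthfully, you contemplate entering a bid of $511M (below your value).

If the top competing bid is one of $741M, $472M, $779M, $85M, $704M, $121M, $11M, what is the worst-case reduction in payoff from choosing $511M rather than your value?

$0M

$741M: same outcome either way → loss $0M.
$472M: same outcome either way → loss $0M.
$779M: same outcome either way → loss $0M.
$85M: same outcome either way → loss $0M.
$704M: same outcome either way → loss $0M.
$121M: same outcome either way → loss $0M.
$11M: same outcome either way → loss $0M.
Maximum loss: $0M.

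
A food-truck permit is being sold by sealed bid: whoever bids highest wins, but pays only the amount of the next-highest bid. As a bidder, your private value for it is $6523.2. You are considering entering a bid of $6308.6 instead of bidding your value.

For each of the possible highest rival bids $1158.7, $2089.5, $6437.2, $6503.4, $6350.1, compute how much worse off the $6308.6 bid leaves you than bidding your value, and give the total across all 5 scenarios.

$278.9

The deviation costs you only when the competing bid falls strictly between $6308.6 and $6523.2; elsewhere both bids give the same outcome.
$1158.7: outcomes coincide → loss $0.
$2089.5: outcomes coincide → loss $0.
$6437.2: truthful payoff $86, deviation payoff $0 → loss $86.
$6503.4: truthful payoff $19.8, deviation payoff $0 → loss $19.8.
$6350.1: truthful payoff $173.1, deviation payoff $0 → loss $173.1.
Total loss = $86 + $19.8 + $173.1 = $278.9.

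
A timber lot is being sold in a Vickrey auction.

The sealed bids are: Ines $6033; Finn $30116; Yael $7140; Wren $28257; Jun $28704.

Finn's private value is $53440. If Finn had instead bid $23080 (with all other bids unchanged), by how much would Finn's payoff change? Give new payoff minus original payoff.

The highest bid among the other bidders is $28704; Finn's bid doesn't change that.
Original bid $30116: Finn is highest, pays the top rival bid $28704; payoff $53440 − $28704 = $24736.
Alternative bid $23080: Finn is not highest (top rival bid is $28704); payoff $0.
Change in payoff = $0 − ($24736) = −$24736.

−$24736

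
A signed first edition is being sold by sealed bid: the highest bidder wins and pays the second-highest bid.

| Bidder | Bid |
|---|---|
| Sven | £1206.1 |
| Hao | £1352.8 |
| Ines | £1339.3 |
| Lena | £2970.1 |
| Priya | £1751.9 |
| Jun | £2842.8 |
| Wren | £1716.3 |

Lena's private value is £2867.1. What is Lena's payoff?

£24.3

Highest bid: Lena at £2970.1, so Lena wins.
Second-highest bid: Jun at £2842.8 — that is the price the winner pays.
Lena's payoff = value − price = £2867.1 − £2842.8 = £24.3.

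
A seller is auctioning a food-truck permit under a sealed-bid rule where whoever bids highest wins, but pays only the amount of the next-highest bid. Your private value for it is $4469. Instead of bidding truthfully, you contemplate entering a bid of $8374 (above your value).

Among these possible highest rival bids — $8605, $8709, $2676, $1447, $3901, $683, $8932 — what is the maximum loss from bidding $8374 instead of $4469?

$0

$8605: same outcome either way → loss $0.
$8709: same outcome either way → loss $0.
$2676: same outcome either way → loss $0.
$1447: same outcome either way → loss $0.
$3901: same outcome either way → loss $0.
$683: same outcome either way → loss $0.
$8932: same outcome either way → loss $0.
Maximum loss: $0.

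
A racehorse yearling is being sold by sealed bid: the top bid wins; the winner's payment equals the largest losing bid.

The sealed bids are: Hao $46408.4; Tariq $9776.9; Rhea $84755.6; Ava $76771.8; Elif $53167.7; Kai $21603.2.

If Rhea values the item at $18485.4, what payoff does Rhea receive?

Highest bid: Rhea at $84755.6, so Rhea wins.
Second-highest bid: Ava at $76771.8 — that is the price the winner pays.
Rhea's payoff = value − price = $18485.4 − $76771.8 = −$58286.4.

−$58286.4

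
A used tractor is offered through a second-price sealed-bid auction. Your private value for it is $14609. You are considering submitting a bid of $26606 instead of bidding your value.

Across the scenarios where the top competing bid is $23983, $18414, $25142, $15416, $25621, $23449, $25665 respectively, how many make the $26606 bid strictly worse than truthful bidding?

7

The deviation hurts exactly when the highest competing bid lies strictly between $14609 and $26606 — overbidding then wins at a price above your value.
$23983: inside the interval → strictly worse (loss $9374).
$18414: inside the interval → strictly worse (loss $3805).
$25142: inside the interval → strictly worse (loss $10533).
$15416: inside the interval → strictly worse (loss $807).
$25621: inside the interval → strictly worse (loss $11012).
$23449: inside the interval → strictly worse (loss $8840).
$25665: inside the interval → strictly worse (loss $11056).
Count: 7.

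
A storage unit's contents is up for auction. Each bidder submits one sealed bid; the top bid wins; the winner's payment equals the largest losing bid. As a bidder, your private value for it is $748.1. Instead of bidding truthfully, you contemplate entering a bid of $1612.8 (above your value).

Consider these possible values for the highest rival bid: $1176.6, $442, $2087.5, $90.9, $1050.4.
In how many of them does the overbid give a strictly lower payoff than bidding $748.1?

The deviation hurts exactly when the highest competing bid lies strictly between $748.1 and $1612.8 — overbidding then wins at a price above your value.
$1176.6: inside the interval → strictly worse (loss $428.5).
$442: below both → same outcome either way.
$2087.5: above both → same outcome either way.
$90.9: below both → same outcome either way.
$1050.4: inside the interval → strictly worse (loss $302.3).
Count: 2.

2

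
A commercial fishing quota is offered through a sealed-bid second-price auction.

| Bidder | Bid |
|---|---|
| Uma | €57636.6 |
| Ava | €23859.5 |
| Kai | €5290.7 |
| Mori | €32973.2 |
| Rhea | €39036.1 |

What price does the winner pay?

€39036.1

Highest bid: Uma at €57636.6, so Uma wins.
Second-highest bid: Rhea at €39036.1 — that is the price the winner pays.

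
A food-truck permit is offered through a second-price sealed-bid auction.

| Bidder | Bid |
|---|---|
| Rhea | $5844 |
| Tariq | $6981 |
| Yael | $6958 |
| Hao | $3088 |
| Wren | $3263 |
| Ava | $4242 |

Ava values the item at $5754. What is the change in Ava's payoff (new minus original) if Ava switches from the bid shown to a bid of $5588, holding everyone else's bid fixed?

The highest bid among the other bidders is $6981; Ava's bid doesn't change that.
Original bid $4242: Ava is not highest (top rival bid is $6981); payoff $0.
Alternative bid $5588: Ava is not highest (top rival bid is $6981); payoff $0.
Change in payoff = $0 − ($0) = $0.

$0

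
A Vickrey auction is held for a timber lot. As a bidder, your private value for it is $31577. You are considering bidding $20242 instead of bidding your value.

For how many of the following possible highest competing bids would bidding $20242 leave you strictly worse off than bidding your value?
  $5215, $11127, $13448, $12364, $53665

0

The deviation hurts exactly when the highest competing bid lies strictly between $20242 and $31577 — underbidding then forfeits a profitable win.
$5215: below both → same outcome either way.
$11127: below both → same outcome either way.
$13448: below both → same outcome either way.
$12364: below both → same outcome either way.
$53665: above both → same outcome either way.
Count: 0.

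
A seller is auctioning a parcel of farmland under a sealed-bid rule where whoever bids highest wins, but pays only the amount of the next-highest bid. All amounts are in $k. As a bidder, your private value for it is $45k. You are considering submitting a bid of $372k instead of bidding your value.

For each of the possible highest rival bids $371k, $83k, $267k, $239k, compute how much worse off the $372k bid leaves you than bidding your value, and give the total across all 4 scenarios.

The deviation costs you only when the competing bid falls strictly between $45k and $372k; elsewhere both bids give the same outcome.
$371k: truthful payoff $0k, deviation payoff −$326k → loss $326k.
$83k: truthful payoff $0k, deviation payoff −$38k → loss $38k.
$267k: truthful payoff $0k, deviation payoff −$222k → loss $222k.
$239k: truthful payoff $0k, deviation payoff −$194k → loss $194k.
Total loss = $326k + $38k + $222k + $194k = $780k.

$780k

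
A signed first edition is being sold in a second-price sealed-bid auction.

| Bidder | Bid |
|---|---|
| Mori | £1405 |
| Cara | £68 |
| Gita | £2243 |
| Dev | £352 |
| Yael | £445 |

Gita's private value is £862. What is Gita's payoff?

−£543

Highest bid: Gita at £2243, so Gita wins.
Second-highest bid: Mori at £1405 — that is the price the winner pays.
Gita's payoff = value − price = £862 − £1405 = −£543.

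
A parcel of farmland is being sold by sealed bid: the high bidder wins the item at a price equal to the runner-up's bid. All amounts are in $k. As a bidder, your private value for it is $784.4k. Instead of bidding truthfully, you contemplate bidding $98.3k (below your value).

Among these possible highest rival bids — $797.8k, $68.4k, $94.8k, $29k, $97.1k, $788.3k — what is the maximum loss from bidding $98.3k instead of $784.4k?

$0k

$797.8k: same outcome either way → loss $0k.
$68.4k: same outcome either way → loss $0k.
$94.8k: same outcome either way → loss $0k.
$29k: same outcome either way → loss $0k.
$97.1k: same outcome either way → loss $0k.
$788.3k: same outcome either way → loss $0k.
Maximum loss: $0k.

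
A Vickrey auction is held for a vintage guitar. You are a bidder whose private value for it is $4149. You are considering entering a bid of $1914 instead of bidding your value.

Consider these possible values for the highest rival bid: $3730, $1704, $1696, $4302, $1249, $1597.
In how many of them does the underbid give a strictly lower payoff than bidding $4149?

The deviation hurts exactly when the highest competing bid lies strictly between $1914 and $4149 — underbidding then forfeits a profitable win.
$3730: inside the interval → strictly worse (loss $419).
$1704: below both → same outcome either way.
$1696: below both → same outcome either way.
$4302: above both → same outcome either way.
$1249: below both → same outcome either way.
$1597: below both → same outcome either way.
Count: 1.

1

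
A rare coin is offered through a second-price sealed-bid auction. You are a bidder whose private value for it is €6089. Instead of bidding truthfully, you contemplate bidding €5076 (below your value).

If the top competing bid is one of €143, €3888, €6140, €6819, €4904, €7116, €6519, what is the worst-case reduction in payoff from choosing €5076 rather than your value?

€0

€143: same outcome either way → loss €0.
€3888: same outcome either way → loss €0.
€6140: same outcome either way → loss €0.
€6819: same outcome either way → loss €0.
€4904: same outcome either way → loss €0.
€7116: same outcome either way → loss €0.
€6519: same outcome either way → loss €0.
Maximum loss: €0.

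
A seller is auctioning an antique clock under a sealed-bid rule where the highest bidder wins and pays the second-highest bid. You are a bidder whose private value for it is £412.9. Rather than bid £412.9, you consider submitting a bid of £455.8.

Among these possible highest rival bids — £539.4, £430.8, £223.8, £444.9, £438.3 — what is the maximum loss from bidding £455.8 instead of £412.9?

£539.4: same outcome either way → loss £0.
£430.8: truthful gives £0, deviation gives −£17.9 → loss £17.9.
£223.8: same outcome either way → loss £0.
£444.9: truthful gives £0, deviation gives −£32 → loss £32.
£438.3: truthful gives £0, deviation gives −£25.4 → loss £25.4.
Maximum loss: £32.

£32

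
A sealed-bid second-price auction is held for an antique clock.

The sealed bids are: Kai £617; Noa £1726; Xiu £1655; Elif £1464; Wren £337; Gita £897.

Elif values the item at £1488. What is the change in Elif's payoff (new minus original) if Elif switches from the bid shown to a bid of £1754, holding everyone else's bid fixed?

The highest bid among the other bidders is £1726; Elif's bid doesn't change that.
Original bid £1464: Elif is not highest (top rival bid is £1726); payoff £0.
Alternative bid £1754: Elif is highest, pays the top rival bid £1726; payoff £1488 − £1726 = −£238.
Change in payoff = −£238 − (£0) = −£238.

−£238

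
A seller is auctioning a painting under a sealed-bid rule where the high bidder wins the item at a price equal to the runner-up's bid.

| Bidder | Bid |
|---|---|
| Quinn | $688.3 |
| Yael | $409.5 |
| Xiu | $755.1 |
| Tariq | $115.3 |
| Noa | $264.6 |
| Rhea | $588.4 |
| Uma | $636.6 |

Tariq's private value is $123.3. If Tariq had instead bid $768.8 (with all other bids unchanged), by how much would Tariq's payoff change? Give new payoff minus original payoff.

The highest bid among the other bidders is $755.1; Tariq's bid doesn't change that.
Original bid $115.3: Tariq is not highest (top rival bid is $755.1); payoff $0.
Alternative bid $768.8: Tariq is highest, pays the top rival bid $755.1; payoff $123.3 − $755.1 = −$631.8.
Change in payoff = −$631.8 − ($0) = −$631.8.

−$631.8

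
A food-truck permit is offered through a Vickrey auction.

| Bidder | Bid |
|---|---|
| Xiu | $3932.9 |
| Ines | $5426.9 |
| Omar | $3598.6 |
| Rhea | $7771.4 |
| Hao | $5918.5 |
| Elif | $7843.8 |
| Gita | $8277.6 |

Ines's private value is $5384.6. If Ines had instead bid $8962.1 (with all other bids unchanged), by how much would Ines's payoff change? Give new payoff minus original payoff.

−$2893

The highest bid among the other bidders is $8277.6; Ines's bid doesn't change that.
Original bid $5426.9: Ines is not highest (top rival bid is $8277.6); payoff $0.
Alternative bid $8962.1: Ines is highest, pays the top rival bid $8277.6; payoff $5384.6 − $8277.6 = −$2893.
Change in payoff = −$2893 − ($0) = −$2893.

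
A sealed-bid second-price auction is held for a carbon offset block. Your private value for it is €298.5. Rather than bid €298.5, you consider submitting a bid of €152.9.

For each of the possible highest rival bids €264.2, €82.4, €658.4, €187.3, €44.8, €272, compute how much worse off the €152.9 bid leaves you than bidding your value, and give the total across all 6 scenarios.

The deviation costs you only when the competing bid falls strictly between €152.9 and €298.5; elsewhere both bids give the same outcome.
€264.2: truthful payoff €34.3, deviation payoff €0 → loss €34.3.
€82.4: outcomes coincide → loss €0.
€658.4: outcomes coincide → loss €0.
€187.3: truthful payoff €111.2, deviation payoff €0 → loss €111.2.
€44.8: outcomes coincide → loss €0.
€272: truthful payoff €26.5, deviation payoff €0 → loss €26.5.
Total loss = €34.3 + €111.2 + €26.5 = €172.

€172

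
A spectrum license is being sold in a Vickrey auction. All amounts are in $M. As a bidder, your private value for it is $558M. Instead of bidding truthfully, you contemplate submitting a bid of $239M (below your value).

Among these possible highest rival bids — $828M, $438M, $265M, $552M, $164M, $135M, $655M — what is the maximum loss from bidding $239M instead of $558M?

$293M

$828M: same outcome either way → loss $0M.
$438M: truthful gives $120M, deviation gives $0M → loss $120M.
$265M: truthful gives $293M, deviation gives $0M → loss $293M.
$552M: truthful gives $6M, deviation gives $0M → loss $6M.
$164M: same outcome either way → loss $0M.
$135M: same outcome either way → loss $0M.
$655M: same outcome either way → loss $0M.
Maximum loss: $293M.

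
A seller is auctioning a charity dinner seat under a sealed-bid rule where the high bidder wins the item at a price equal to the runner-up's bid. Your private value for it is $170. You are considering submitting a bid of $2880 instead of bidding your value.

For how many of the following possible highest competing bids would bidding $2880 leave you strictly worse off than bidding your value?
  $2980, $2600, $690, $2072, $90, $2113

The deviation hurts exactly when the highest competing bid lies strictly between $170 and $2880 — overbidding then wins at a price above your value.
$2980: above both → same outcome either way.
$2600: inside the interval → strictly worse (loss $2430).
$690: inside the interval → strictly worse (loss $520).
$2072: inside the interval → strictly worse (loss $1902).
$90: below both → same outcome either way.
$2113: inside the interval → strictly worse (loss $1943).
Count: 4.

4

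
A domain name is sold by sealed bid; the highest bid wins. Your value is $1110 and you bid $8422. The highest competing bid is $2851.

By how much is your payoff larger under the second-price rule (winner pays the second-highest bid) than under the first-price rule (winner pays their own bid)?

$5571

You have the highest bid, so you win under either rule.
Second-price: pay $2851 → payoff −$1741.
First-price: pay your own bid $8422 → payoff −$7312.
Difference = −$1741 − (−$7312) = $5571.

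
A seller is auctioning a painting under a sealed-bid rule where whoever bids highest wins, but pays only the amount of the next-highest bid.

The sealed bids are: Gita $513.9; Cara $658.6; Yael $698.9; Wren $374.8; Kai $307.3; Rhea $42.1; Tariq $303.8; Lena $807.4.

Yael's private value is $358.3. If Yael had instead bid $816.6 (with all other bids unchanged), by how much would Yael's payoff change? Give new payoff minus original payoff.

−$449.1

The highest bid among the other bidders is $807.4; Yael's bid doesn't change that.
Original bid $698.9: Yael is not highest (top rival bid is $807.4); payoff $0.
Alternative bid $816.6: Yael is highest, pays the top rival bid $807.4; payoff $358.3 − $807.4 = −$449.1.
Change in payoff = −$449.1 − ($0) = −$449.1.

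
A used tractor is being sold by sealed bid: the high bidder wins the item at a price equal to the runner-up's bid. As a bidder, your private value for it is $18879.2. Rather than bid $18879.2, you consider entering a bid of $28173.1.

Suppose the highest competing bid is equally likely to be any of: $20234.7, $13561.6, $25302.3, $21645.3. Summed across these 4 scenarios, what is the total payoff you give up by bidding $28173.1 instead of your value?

$10544.7

The deviation costs you only when the competing bid falls strictly between $18879.2 and $28173.1; elsewhere both bids give the same outcome.
$20234.7: truthful payoff $0, deviation payoff −$1355.5 → loss $1355.5.
$13561.6: outcomes coincide → loss $0.
$25302.3: truthful payoff $0, deviation payoff −$6423.1 → loss $6423.1.
$21645.3: truthful payoff $0, deviation payoff −$2766.1 → loss $2766.1.
Total loss = $1355.5 + $6423.1 + $2766.1 = $10544.7.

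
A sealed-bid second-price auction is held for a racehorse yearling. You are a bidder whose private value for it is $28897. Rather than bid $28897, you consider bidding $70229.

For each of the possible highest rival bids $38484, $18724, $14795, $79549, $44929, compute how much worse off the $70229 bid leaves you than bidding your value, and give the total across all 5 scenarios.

$25619

The deviation costs you only when the competing bid falls strictly between $28897 and $70229; elsewhere both bids give the same outcome.
$38484: truthful payoff $0, deviation payoff −$9587 → loss $9587.
$18724: outcomes coincide → loss $0.
$14795: outcomes coincide → loss $0.
$79549: outcomes coincide → loss $0.
$44929: truthful payoff $0, deviation payoff −$16032 → loss $16032.
Total loss = $9587 + $16032 = $25619.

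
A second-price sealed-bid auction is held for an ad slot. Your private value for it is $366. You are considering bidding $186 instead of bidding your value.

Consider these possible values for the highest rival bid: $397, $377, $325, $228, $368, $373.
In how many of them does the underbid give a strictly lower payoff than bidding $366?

The deviation hurts exactly when the highest competing bid lies strictly between $186 and $366 — underbidding then forfeits a profitable win.
$397: above both → same outcome either way.
$377: above both → same outcome either way.
$325: inside the interval → strictly worse (loss $41).
$228: inside the interval → strictly worse (loss $138).
$368: above both → same outcome either way.
$373: above both → same outcome either way.
Count: 2.

2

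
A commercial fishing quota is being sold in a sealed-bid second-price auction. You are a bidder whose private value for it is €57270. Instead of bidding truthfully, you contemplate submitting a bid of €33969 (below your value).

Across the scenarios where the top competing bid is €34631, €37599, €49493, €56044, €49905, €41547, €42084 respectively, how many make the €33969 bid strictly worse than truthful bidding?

7

The deviation hurts exactly when the highest competing bid lies strictly between €33969 and €57270 — underbidding then forfeits a profitable win.
€34631: inside the interval → strictly worse (loss €22639).
€37599: inside the interval → strictly worse (loss €19671).
€49493: inside the interval → strictly worse (loss €7777).
€56044: inside the interval → strictly worse (loss €1226).
€49905: inside the interval → strictly worse (loss €7365).
€41547: inside the interval → strictly worse (loss €15723).
€42084: inside the interval → strictly worse (loss €15186).
Count: 7.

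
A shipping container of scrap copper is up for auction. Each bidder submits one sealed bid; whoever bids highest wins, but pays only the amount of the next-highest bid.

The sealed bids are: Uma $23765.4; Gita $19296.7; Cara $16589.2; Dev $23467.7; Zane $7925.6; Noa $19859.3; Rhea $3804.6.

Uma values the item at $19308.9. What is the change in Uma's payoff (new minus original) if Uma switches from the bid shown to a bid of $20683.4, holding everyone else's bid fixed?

$4158.8

The highest bid among the other bidders is $23467.7; Uma's bid doesn't change that.
Original bid $23765.4: Uma is highest, pays the top rival bid $23467.7; payoff $19308.9 − $23467.7 = −$4158.8.
Alternative bid $20683.4: Uma is not highest (top rival bid is $23467.7); payoff $0.
Change in payoff = $0 − (−$4158.8) = $4158.8.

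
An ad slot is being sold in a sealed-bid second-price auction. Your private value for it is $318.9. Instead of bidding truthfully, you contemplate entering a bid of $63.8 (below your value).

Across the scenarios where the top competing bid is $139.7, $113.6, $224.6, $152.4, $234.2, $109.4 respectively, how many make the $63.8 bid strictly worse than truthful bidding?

The deviation hurts exactly when the highest competing bid lies strictly between $63.8 and $318.9 — underbidding then forfeits a profitable win.
$139.7: inside the interval → strictly worse (loss $179.2).
$113.6: inside the interval → strictly worse (loss $205.3).
$224.6: inside the interval → strictly worse (loss $94.3).
$152.4: inside the interval → strictly worse (loss $166.5).
$234.2: inside the interval → strictly worse (loss $84.7).
$109.4: inside the interval → strictly worse (loss $209.5).
Count: 6.

6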